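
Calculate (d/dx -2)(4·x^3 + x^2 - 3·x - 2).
- 8 x^{3} + 10 x^{2} + 8 x + 1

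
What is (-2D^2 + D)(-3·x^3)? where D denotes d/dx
9 x \left(4 - x\right)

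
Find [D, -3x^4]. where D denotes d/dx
- 12 x^{3}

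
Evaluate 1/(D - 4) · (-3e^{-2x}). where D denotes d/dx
\frac{e^{- 2 x}}{2}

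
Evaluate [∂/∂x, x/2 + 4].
\frac{1}{2}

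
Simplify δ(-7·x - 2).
\frac{\delta(x + 2/7)}{7}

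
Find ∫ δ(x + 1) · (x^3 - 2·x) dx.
1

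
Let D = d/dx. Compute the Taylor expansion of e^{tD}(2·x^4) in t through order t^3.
2 x \left(4 t^{3} + 6 t^{2} x + 4 t x^{2} + x^{3}\right)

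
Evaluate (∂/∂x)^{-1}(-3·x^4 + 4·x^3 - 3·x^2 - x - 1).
- \frac{3 x^{5}}{5} + x^{4} - x^{3} - \frac{x^{2}}{2} - x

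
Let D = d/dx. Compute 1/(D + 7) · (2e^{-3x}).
\frac{e^{- 3 x}}{2}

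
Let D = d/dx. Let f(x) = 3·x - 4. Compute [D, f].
3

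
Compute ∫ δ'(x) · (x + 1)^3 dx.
-3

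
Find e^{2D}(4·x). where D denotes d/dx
4 x + 8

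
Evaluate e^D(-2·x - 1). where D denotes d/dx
- 2 x - 3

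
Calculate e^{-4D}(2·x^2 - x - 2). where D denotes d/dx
2 x^{2} - 17 x + 34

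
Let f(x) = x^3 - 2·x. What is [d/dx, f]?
3 x^{2} - 2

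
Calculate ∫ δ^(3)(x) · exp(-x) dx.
1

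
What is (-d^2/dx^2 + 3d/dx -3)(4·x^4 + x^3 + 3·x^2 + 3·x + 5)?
- 12 x^{4} + 45 x^{3} - 48 x^{2} + 3 x - 12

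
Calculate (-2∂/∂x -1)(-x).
x + 2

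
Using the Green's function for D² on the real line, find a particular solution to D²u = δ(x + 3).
\frac{|x + 3|}{2}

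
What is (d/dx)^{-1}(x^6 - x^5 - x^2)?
\frac{x^{7}}{7} - \frac{x^{6}}{6} - \frac{x^{3}}{3}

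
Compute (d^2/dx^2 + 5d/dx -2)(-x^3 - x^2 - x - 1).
2 x^{3} - 13 x^{2} - 14 x - 5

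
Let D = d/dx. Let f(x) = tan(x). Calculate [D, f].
\frac{1}{\cos^{2}{\left(x \right)}}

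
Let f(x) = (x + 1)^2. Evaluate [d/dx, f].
2 x + 2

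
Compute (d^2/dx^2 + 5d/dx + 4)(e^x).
10 e^{x}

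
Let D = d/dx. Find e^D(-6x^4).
- 6 x^{4} - 24 x^{3} - 36 x^{2} - 24 x - 6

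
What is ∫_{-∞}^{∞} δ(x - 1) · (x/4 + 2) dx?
\frac{9}{4}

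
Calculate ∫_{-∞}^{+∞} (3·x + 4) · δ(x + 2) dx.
-2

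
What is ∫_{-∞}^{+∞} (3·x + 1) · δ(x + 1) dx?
-2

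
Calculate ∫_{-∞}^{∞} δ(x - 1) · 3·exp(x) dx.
3 e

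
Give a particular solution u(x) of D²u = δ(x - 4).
\frac{|x - 4|}{2}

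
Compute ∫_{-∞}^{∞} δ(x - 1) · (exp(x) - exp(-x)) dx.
2 \sinh{\left(1 \right)}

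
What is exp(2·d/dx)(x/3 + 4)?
\frac{x}{3} + \frac{14}{3}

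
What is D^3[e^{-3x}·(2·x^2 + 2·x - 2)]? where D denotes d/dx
18 \left(- 3 x^{2} + 3 x + 4\right) e^{- 3 x}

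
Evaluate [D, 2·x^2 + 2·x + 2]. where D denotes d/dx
4 x + 2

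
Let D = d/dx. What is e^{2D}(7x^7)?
7 x^{7} + 98 x^{6} + 588 x^{5} + 1960 x^{4} + 3920 x^{3} + 4704 x^{2} + 3136 x + 896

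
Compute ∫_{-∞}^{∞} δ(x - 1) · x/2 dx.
\frac{1}{2}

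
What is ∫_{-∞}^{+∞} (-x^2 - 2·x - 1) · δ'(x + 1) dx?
0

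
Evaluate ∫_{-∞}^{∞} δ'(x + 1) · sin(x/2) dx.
- \frac{\cos{\left(\frac{1}{2} \right)}}{2}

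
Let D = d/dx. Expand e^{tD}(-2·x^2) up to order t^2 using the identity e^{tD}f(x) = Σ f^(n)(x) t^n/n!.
- 2 t^{2} - 4 t x - 2 x^{2}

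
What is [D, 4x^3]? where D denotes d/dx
12 x^{2}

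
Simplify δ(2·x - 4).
\frac{\delta(x - 2)}{2}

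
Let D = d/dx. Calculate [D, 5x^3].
15 x^{2}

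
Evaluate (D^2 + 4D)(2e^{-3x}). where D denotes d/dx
- 6 e^{- 3 x}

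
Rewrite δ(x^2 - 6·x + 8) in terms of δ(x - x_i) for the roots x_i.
\frac{\delta(x - 4) + \delta(x - 2)}{2}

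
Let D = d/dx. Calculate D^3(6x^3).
36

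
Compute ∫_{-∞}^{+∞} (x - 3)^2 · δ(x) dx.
9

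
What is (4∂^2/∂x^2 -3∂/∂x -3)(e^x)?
- 2 e^{x}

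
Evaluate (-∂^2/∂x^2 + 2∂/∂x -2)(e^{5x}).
- 17 e^{5 x}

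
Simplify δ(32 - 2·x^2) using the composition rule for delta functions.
\frac{\delta(x - 4) + \delta(x + 4)}{16}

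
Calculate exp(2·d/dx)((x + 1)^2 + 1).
x^{2} + 6 x + 10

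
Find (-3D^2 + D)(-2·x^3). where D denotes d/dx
6 x \left(6 - x\right)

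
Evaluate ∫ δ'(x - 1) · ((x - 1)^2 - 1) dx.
0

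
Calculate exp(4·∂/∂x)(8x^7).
8 x^{7} + 224 x^{6} + 2688 x^{5} + 17920 x^{4} + 71680 x^{3} + 172032 x^{2} + 229376 x + 131072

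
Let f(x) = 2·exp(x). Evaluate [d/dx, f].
2 e^{x}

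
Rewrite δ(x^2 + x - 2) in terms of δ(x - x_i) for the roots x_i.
\frac{\delta(x + 2) + \delta(x - 1)}{3}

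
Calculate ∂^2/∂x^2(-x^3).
- 6 x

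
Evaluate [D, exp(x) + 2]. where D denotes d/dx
e^{x}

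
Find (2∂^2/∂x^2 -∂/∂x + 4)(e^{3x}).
19 e^{3 x}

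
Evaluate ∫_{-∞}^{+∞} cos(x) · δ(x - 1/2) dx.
\cos{\left(\frac{1}{2} \right)}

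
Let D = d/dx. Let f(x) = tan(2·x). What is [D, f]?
\frac{2}{\cos^{2}{\left(2 x \right)}}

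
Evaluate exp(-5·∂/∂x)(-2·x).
10 - 2 x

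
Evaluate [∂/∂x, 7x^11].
77 x^{10}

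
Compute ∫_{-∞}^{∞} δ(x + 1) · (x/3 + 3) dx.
\frac{8}{3}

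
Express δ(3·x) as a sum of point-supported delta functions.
\frac{\delta(x)}{3}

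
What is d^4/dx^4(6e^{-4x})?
1536 e^{- 4 x}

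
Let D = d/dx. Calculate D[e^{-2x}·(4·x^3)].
x^{2} \left(12 - 8 x\right) e^{- 2 x}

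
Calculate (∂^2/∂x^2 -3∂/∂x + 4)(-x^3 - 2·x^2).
- 4 x^{3} + x^{2} + 6 x - 4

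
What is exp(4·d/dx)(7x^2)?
7 x^{2} + 56 x + 112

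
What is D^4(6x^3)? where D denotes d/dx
0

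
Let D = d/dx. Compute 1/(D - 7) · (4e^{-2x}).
- \frac{4 e^{- 2 x}}{9}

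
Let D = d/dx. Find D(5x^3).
15 x^{2}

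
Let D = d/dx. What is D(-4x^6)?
- 24 x^{5}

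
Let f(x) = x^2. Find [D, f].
2 x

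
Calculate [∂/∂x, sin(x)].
\cos{\left(x \right)}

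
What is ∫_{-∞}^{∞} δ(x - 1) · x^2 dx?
1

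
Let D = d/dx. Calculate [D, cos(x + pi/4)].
- \sin{\left(x + \frac{\pi}{4} \right)}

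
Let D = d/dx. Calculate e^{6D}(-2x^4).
- 2 x^{4} - 48 x^{3} - 432 x^{2} - 1728 x - 2592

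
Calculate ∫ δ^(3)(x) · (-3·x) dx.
0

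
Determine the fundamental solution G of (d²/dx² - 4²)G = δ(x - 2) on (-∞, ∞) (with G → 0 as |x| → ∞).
-\frac{e^{-4|x - 2|}}{8}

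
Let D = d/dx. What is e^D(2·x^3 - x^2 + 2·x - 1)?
2 x^{3} + 5 x^{2} + 6 x + 2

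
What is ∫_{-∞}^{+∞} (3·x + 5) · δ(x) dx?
5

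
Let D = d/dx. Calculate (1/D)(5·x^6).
\frac{5 x^{7}}{7}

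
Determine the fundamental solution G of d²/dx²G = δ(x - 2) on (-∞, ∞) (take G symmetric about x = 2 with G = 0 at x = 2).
\frac{|x - 2|}{2}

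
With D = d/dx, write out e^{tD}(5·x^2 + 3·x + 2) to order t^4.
5 t^{2} + t \left(10 x + 3\right) + 5 x^{2} + 3 x + 2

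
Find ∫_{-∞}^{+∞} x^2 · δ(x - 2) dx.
4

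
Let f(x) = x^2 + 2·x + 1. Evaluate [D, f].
2 x + 2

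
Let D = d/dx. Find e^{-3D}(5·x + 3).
5 x - 12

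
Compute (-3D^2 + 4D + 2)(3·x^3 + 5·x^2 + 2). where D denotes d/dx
6 x^{3} + 46 x^{2} - 14 x - 26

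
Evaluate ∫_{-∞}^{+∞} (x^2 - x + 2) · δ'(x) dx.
1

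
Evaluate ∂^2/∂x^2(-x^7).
- 42 x^{5}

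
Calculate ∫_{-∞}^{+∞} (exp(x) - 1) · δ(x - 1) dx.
-1 + e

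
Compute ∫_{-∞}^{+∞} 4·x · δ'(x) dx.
-4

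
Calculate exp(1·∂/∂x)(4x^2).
4 x^{2} + 8 x + 4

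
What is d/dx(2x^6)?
12 x^{5}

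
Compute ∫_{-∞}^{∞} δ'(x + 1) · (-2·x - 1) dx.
2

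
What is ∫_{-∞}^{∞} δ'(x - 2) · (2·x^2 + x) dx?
-9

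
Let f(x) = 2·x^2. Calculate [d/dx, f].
4 x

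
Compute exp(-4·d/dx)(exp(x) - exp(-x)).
- e^{4 - x} + e^{x - 4}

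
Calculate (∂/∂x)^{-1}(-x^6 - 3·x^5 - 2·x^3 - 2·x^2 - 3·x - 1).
- \frac{x^{7}}{7} - \frac{x^{6}}{2} - \frac{x^{4}}{2} - \frac{2 x^{3}}{3} - \frac{3 x^{2}}{2} - x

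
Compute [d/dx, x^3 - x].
3 x^{2} - 1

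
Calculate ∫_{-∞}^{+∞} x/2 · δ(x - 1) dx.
\frac{1}{2}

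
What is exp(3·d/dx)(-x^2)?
- x^{2} - 6 x - 9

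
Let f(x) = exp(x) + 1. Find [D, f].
e^{x}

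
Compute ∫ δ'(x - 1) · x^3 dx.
-3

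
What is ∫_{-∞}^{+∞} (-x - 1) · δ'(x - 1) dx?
1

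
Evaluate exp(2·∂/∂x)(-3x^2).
- 3 x^{2} - 12 x - 12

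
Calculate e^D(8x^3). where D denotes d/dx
8 x^{3} + 24 x^{2} + 24 x + 8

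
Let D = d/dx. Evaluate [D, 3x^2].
6 x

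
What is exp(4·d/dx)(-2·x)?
- 2 x - 8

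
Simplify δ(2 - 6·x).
\frac{\delta(x - 1/3)}{6}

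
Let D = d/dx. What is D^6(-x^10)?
- 151200 x^{4}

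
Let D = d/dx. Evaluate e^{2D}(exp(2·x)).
e^{2 x + 4}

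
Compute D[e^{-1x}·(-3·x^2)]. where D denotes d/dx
3 x \left(x - 2\right) e^{- x}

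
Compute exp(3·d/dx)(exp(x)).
e^{x + 3}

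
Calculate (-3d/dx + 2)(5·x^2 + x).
10 x^{2} - 28 x - 3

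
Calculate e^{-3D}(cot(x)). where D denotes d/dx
\cot{\left(x - 3 \right)}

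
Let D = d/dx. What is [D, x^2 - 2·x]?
2 x - 2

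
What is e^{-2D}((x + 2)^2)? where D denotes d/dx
x^{2}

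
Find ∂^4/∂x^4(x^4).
24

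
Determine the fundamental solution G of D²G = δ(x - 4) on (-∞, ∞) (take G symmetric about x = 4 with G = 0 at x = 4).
\frac{|x - 4|}{2}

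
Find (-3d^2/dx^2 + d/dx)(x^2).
2 x - 6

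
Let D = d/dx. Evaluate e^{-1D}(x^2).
x^{2} - 2 x + 1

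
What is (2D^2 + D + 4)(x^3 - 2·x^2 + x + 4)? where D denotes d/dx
4 x^{3} - 5 x^{2} + 12 x + 9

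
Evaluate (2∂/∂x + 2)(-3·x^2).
6 x \left(- x - 2\right)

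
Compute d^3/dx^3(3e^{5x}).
375 e^{5 x}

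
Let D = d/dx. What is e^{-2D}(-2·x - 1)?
3 - 2 x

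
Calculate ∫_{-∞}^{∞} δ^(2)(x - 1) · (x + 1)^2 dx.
2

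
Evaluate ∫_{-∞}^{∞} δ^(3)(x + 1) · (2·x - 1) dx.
0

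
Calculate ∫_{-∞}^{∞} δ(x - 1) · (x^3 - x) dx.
0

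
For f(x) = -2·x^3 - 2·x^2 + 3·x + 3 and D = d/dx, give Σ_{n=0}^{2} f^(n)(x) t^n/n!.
t^{2} \left(- 6 x - 2\right) - t \left(6 x^{2} + 4 x - 3\right) - 2 x^{3} - 2 x^{2} + 3 x + 3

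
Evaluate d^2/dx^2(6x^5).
120 x^{3}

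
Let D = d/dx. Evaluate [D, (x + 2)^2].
2 x + 4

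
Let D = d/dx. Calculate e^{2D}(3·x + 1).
3 x + 7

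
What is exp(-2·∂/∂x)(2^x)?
2^{x - 2}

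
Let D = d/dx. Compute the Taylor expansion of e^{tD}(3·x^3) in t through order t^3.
3 t^{3} + 9 t^{2} x + 9 t x^{2} + 3 x^{3}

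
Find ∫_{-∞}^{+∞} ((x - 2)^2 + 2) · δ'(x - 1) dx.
2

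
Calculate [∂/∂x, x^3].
3 x^{2}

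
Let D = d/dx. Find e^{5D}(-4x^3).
- 4 x^{3} - 60 x^{2} - 300 x - 500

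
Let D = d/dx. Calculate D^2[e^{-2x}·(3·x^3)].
6 x \left(2 x^{2} - 6 x + 3\right) e^{- 2 x}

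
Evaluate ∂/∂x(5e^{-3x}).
- 15 e^{- 3 x}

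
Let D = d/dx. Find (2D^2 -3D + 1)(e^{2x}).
3 e^{2 x}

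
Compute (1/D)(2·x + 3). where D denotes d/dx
x^{2} + 3 x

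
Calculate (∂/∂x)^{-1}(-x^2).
- \frac{x^{3}}{3}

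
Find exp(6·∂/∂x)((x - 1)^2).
x^{2} + 10 x + 25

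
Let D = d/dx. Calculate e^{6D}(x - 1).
x + 5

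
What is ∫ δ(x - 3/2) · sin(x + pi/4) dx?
\sin{\left(\frac{\pi}{4} + \frac{3}{2} \right)}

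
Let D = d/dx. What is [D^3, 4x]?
12D^{2}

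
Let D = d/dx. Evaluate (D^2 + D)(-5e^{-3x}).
- 30 e^{- 3 x}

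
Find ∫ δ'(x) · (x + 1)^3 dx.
-3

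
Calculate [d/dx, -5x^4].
- 20 x^{3}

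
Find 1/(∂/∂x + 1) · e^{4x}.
\frac{e^{4 x}}{5}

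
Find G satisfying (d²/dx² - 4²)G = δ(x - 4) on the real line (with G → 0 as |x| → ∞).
-\frac{e^{-4|x - 4|}}{8}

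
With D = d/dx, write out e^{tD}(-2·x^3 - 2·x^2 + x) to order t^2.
- t^{2} \left(6 x + 2\right) - t \left(6 x^{2} + 4 x - 1\right) - 2 x^{3} - 2 x^{2} + x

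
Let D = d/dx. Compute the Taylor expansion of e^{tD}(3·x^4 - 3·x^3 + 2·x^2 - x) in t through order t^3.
t^{3} \left(12 x - 3\right) + t^{2} \left(18 x^{2} - 9 x + 2\right) + t \left(12 x^{3} - 9 x^{2} + 4 x - 1\right) + 3 x^{4} - 3 x^{3} + 2 x^{2} - x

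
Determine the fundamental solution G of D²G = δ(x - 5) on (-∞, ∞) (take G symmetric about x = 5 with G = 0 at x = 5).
\frac{|x - 5|}{2}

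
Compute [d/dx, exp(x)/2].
\frac{e^{x}}{2}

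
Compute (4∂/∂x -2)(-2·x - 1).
4 x - 6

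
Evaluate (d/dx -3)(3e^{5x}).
6 e^{5 x}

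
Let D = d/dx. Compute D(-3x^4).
- 12 x^{3}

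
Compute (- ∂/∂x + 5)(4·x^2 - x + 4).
20 x^{2} - 13 x + 21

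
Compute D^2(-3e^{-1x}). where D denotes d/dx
- 3 e^{- x}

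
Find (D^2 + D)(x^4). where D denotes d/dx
4 x^{2} \left(x + 3\right)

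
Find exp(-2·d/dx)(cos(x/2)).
\cos{\left(\frac{x}{2} - 1 \right)}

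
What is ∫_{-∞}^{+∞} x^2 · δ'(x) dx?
0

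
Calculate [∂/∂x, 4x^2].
8 x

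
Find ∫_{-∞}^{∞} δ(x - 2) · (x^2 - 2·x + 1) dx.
1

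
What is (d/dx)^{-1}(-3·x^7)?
- \frac{3 x^{8}}{8}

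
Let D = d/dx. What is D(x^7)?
7 x^{6}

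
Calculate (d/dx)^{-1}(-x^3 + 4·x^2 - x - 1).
- \frac{x^{4}}{4} + \frac{4 x^{3}}{3} - \frac{x^{2}}{2} - x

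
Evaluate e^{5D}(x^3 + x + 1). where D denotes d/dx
x^{3} + 15 x^{2} + 76 x + 131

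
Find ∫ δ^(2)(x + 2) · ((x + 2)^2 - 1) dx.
2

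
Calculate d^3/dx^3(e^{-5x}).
- 125 e^{- 5 x}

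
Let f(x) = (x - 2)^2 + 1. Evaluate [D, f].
2 x - 4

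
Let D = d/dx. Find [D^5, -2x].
-10D^{4}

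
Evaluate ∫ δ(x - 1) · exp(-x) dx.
e^{-1}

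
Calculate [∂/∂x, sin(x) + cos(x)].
- \sin{\left(x \right)} + \cos{\left(x \right)}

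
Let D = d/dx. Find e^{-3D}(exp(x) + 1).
e^{x - 3} + 1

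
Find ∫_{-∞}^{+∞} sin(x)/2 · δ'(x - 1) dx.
- \frac{\cos{\left(1 \right)}}{2}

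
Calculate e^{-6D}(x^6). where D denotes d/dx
x^{6} - 36 x^{5} + 540 x^{4} - 4320 x^{3} + 19440 x^{2} - 46656 x + 46656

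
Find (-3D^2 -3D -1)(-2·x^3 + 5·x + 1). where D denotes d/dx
2 x^{3} + 18 x^{2} + 31 x - 16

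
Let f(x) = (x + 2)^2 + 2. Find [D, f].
2 x + 4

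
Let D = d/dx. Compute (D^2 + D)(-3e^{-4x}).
- 36 e^{- 4 x}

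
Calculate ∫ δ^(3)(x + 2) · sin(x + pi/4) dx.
\sin{\left(\frac{\pi}{4} + 2 \right)}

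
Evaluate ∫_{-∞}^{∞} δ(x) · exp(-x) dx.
1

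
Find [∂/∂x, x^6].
6 x^{5}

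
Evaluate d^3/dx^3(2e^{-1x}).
- 2 e^{- x}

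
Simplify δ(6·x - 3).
\frac{\delta(x - 1/2)}{6}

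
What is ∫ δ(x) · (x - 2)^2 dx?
4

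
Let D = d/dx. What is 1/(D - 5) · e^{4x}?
- e^{4 x}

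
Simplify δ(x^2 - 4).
\frac{\delta(x - 2) + \delta(x + 2)}{4}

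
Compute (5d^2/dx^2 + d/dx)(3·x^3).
9 x \left(x + 10\right)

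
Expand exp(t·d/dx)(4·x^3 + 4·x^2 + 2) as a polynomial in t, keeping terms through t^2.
4 t^{2} \left(3 x + 1\right) + 4 t x \left(3 x + 2\right) + 4 x^{3} + 4 x^{2} + 2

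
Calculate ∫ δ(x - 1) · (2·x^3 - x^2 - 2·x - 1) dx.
-2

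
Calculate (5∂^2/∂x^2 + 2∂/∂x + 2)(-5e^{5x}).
- 685 e^{5 x}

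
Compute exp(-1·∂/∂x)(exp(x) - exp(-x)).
- e^{1 - x} + e^{x - 1}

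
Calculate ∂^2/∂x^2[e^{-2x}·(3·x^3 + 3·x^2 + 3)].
6 \left(2 x^{3} - 4 x^{2} - x + 3\right) e^{- 2 x}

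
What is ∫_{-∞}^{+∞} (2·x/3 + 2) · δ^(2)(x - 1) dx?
0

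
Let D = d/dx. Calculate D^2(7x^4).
84 x^{2}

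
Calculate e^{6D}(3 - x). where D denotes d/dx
- x - 3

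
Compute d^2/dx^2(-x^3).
- 6 x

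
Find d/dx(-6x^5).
- 30 x^{4}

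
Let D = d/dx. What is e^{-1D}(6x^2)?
6 x^{2} - 12 x + 6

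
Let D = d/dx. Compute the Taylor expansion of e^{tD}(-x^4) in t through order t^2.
x^{2} \left(- 6 t^{2} - 4 t x - x^{2}\right)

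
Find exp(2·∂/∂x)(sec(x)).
\sec{\left(x + 2 \right)}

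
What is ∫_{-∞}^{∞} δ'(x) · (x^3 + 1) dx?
0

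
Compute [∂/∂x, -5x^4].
- 20 x^{3}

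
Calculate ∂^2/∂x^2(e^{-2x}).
4 e^{- 2 x}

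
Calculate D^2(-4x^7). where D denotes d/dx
- 168 x^{5}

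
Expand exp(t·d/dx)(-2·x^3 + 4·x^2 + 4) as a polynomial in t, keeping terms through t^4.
- 2 t^{3} - 2 t^{2} \left(3 x - 2\right) - 2 t x \left(3 x - 4\right) - 2 x^{3} + 4 x^{2} + 4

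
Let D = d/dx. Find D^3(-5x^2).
0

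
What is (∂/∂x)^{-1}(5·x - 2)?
\frac{5 x^{2}}{2} - 2 x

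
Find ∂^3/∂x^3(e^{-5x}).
- 125 e^{- 5 x}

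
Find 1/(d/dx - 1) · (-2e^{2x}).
- 2 e^{2 x}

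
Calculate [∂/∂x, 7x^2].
14 x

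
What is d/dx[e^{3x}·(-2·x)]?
\left(- 6 x - 2\right) e^{3 x}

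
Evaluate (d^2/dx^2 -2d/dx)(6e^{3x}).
18 e^{3 x}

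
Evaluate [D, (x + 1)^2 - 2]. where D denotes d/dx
2 x + 2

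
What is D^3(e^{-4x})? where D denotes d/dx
- 64 e^{- 4 x}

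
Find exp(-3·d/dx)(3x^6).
3 x^{6} - 54 x^{5} + 405 x^{4} - 1620 x^{3} + 3645 x^{2} - 4374 x + 2187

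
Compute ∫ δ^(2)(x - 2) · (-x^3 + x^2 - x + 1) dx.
-10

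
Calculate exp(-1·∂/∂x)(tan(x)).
\tan{\left(x - 1 \right)}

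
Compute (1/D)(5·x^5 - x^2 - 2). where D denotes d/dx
\frac{5 x^{6}}{6} - \frac{x^{3}}{3} - 2 x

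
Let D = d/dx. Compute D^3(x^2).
0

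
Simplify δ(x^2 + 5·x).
\frac{\delta(x + 5) + \delta(x)}{5}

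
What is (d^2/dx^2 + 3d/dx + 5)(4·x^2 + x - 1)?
20 x^{2} + 29 x + 6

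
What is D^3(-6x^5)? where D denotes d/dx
- 360 x^{2}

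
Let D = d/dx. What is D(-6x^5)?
- 30 x^{4}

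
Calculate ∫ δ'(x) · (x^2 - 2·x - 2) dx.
2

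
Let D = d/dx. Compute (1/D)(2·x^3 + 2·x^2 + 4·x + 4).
\frac{x^{4}}{2} + \frac{2 x^{3}}{3} + 2 x^{2} + 4 x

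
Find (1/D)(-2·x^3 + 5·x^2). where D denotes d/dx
- \frac{x^{4}}{2} + \frac{5 x^{3}}{3}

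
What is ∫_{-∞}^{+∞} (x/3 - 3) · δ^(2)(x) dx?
0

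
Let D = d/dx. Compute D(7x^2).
14 x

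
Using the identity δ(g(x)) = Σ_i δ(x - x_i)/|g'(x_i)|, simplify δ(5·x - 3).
\frac{\delta(x - 3/5)}{5}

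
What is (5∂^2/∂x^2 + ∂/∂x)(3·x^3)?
9 x \left(x + 10\right)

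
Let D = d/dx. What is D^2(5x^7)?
210 x^{5}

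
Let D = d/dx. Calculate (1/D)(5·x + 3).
\frac{5 x^{2}}{2} + 3 x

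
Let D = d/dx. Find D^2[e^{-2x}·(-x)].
4 \left(1 - x\right) e^{- 2 x}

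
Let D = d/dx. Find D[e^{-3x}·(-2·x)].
2 \left(3 x - 1\right) e^{- 3 x}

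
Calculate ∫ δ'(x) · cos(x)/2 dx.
0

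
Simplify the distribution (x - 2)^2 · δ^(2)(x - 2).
2\delta(x - 2)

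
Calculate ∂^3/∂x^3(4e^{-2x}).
- 32 e^{- 2 x}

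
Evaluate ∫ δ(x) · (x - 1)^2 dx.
1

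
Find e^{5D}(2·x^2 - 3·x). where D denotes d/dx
2 x^{2} + 17 x + 35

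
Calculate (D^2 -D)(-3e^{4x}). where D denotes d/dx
- 36 e^{4 x}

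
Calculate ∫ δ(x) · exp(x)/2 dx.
\frac{1}{2}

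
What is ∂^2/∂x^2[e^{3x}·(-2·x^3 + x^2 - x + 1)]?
\left(- 18 x^{3} - 27 x^{2} - 9 x + 5\right) e^{3 x}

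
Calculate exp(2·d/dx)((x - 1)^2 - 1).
x \left(x + 2\right)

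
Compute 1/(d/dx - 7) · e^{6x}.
- e^{6 x}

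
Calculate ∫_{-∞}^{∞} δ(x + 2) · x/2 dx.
-1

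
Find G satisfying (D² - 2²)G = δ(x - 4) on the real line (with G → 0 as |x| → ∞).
-\frac{e^{-2|x - 4|}}{4}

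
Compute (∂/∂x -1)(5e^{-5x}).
- 30 e^{- 5 x}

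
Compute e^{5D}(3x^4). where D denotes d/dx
3 x^{4} + 60 x^{3} + 450 x^{2} + 1500 x + 1875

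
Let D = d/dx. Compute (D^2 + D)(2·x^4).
8 x^{2} \left(x + 3\right)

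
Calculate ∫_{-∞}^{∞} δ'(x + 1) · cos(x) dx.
- \sin{\left(1 \right)}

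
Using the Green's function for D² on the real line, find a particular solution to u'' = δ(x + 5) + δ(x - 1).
\frac{|x + 5|}{2} + \frac{|x - 1|}{2}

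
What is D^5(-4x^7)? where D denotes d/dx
- 10080 x^{2}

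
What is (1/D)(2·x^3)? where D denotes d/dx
\frac{x^{4}}{2}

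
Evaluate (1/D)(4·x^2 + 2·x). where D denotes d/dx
\frac{4 x^{3}}{3} + x^{2}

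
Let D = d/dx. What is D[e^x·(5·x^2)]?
5 x \left(x + 2\right) e^{x}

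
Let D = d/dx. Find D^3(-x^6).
- 120 x^{3}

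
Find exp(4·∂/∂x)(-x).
- x - 4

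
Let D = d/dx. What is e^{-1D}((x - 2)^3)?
x^{3} - 9 x^{2} + 27 x - 27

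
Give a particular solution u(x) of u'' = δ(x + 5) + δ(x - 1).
\frac{|x + 5|}{2} + \frac{|x - 1|}{2}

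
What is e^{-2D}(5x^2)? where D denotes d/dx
5 x^{2} - 20 x + 20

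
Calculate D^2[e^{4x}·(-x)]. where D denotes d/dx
\left(- 16 x - 8\right) e^{4 x}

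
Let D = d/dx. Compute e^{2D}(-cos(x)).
- \cos{\left(x + 2 \right)}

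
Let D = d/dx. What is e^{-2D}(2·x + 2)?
2 x - 2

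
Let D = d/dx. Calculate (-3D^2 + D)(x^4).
4 x^{2} \left(x - 9\right)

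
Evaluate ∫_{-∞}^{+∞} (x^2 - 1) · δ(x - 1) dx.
0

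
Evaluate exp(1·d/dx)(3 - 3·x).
- 3 x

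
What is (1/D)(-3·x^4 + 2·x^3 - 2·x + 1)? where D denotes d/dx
- \frac{3 x^{5}}{5} + \frac{x^{4}}{2} - x^{2} + x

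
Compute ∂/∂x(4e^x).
4 e^{x}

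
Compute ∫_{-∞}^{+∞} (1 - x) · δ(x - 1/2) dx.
\frac{1}{2}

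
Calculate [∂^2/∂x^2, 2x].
4\frac{d}{dx}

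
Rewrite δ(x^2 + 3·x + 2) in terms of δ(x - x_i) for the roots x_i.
\frac{\delta(x + 2) + \delta(x + 1)}{1}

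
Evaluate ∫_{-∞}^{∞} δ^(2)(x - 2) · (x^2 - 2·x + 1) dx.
2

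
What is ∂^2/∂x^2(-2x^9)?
- 144 x^{7}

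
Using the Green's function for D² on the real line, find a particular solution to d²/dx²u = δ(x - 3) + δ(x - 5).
\frac{|x - 3|}{2} + \frac{|x - 5|}{2}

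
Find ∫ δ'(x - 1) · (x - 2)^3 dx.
-3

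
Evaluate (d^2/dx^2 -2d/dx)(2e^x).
- 2 e^{x}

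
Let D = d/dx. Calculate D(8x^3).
24 x^{2}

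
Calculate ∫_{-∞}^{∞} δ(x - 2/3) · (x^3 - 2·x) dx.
- \frac{28}{27}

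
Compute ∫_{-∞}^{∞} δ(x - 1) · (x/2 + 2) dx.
\frac{5}{2}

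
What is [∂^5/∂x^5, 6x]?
30\frac{d^{4}}{dx^{4}}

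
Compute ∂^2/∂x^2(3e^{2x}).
12 e^{2 x}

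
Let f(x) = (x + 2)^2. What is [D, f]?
2 x + 4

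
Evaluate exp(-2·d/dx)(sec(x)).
\sec{\left(x - 2 \right)}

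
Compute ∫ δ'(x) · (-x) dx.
1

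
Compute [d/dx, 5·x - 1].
5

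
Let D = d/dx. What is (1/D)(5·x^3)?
\frac{5 x^{4}}{4}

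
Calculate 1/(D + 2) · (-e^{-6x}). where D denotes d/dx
\frac{e^{- 6 x}}{4}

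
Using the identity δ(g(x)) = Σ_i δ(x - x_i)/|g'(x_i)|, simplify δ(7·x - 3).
\frac{\delta(x - 3/7)}{7}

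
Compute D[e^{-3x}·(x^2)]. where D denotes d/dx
x \left(2 - 3 x\right) e^{- 3 x}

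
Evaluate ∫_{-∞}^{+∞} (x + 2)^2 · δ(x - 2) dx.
16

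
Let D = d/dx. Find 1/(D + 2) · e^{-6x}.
- \frac{e^{- 6 x}}{4}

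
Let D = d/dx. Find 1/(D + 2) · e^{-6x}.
- \frac{e^{- 6 x}}{4}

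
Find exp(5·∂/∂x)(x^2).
x^{2} + 10 x + 25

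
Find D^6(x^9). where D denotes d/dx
60480 x^{3}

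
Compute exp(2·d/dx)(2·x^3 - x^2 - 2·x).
2 x^{3} + 11 x^{2} + 18 x + 8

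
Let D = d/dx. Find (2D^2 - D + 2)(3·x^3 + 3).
6 x^{3} - 9 x^{2} + 36 x + 6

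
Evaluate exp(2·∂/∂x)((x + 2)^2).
x^{2} + 8 x + 16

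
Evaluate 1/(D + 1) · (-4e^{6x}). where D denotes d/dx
- \frac{4 e^{6 x}}{7}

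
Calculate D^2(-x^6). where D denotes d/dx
- 30 x^{4}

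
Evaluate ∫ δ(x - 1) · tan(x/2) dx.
\tan{\left(\frac{1}{2} \right)}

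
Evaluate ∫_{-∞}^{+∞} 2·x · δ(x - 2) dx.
4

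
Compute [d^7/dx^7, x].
7\frac{d^{6}}{dx^{6}}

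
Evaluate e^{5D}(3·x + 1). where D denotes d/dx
3 x + 16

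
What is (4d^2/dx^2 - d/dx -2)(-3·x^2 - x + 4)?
6 x^{2} + 8 x - 31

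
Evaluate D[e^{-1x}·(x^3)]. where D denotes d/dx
x^{2} \left(3 - x\right) e^{- x}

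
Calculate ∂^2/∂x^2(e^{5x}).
25 e^{5 x}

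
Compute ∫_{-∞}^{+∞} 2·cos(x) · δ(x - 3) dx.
2 \cos{\left(3 \right)}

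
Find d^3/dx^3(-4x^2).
0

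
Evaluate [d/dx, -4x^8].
- 32 x^{7}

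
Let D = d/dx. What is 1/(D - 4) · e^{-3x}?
- \frac{e^{- 3 x}}{7}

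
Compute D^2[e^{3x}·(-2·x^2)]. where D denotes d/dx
\left(- 18 x^{2} - 24 x - 4\right) e^{3 x}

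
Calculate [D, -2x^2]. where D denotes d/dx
- 4 x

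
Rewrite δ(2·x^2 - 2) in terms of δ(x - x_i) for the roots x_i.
\frac{\delta(x - 1) + \delta(x + 1)}{4}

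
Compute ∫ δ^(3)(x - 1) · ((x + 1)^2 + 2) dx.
0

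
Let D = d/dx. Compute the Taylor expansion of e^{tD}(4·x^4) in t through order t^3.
4 x \left(4 t^{3} + 6 t^{2} x + 4 t x^{2} + x^{3}\right)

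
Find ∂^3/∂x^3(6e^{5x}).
750 e^{5 x}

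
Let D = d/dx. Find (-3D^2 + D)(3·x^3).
9 x \left(x - 6\right)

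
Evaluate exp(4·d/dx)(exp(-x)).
e^{- x - 4}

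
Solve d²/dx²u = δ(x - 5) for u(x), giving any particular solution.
\frac{|x - 5|}{2}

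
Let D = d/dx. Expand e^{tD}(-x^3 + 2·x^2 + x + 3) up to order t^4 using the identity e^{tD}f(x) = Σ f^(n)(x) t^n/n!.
- t^{3} + t^{2} \left(2 - 3 x\right) + t \left(- 3 x^{2} + 4 x + 1\right) - x^{3} + 2 x^{2} + x + 3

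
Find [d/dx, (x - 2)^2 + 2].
2 x - 4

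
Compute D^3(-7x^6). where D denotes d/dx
- 840 x^{3}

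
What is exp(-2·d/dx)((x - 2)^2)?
x^{2} - 8 x + 16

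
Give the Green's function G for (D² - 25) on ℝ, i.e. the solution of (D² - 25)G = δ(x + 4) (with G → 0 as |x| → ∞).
-\frac{e^{-5|x + 4|}}{10}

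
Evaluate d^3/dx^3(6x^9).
3024 x^{6}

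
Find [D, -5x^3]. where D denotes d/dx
- 15 x^{2}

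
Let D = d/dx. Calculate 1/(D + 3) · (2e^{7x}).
\frac{e^{7 x}}{5}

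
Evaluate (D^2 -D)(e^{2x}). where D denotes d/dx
2 e^{2 x}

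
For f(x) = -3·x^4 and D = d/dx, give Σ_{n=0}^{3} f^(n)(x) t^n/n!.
3 x \left(- 4 t^{3} - 6 t^{2} x - 4 t x^{2} - x^{3}\right)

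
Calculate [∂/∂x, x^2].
2 x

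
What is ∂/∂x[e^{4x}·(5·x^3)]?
x^{2} \left(20 x + 15\right) e^{4 x}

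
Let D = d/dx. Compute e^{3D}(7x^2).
7 x^{2} + 42 x + 63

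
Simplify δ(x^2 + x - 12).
\frac{\delta(x - 3) + \delta(x + 4)}{7}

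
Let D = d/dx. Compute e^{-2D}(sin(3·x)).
\sin{\left(3 x - 6 \right)}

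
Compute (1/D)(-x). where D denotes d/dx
- \frac{x^{2}}{2}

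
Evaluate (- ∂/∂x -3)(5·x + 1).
- 15 x - 8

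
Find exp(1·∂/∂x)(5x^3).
5 x^{3} + 15 x^{2} + 15 x + 5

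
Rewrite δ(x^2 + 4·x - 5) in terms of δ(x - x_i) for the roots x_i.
\frac{\delta(x - 1) + \delta(x + 5)}{6}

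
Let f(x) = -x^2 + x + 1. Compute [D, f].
1 - 2 x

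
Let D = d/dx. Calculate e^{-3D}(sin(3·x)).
\sin{\left(3 x - 9 \right)}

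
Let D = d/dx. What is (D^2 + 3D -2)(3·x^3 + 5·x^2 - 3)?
- 6 x^{3} + 17 x^{2} + 48 x + 16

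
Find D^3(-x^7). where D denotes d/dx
- 210 x^{4}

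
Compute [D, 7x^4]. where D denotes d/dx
28 x^{3}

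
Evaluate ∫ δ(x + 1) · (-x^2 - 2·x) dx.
1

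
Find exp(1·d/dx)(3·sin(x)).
3 \sin{\left(x + 1 \right)}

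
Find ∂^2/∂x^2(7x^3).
42 x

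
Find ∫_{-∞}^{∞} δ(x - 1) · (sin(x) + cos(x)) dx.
\cos{\left(1 \right)} + \sin{\left(1 \right)}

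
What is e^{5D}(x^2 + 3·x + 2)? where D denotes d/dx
x^{2} + 13 x + 42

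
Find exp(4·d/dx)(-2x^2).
- 2 x^{2} - 16 x - 32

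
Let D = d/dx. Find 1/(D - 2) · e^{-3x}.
- \frac{e^{- 3 x}}{5}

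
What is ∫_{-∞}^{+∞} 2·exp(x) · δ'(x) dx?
-2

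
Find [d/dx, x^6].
6 x^{5}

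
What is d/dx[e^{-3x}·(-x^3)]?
3 x^{2} \left(x - 1\right) e^{- 3 x}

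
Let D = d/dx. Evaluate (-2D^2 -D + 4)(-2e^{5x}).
102 e^{5 x}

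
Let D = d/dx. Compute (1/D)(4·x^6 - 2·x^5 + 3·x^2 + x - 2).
\frac{4 x^{7}}{7} - \frac{x^{6}}{3} + x^{3} + \frac{x^{2}}{2} - 2 x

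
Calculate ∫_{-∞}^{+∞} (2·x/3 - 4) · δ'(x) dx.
- \frac{2}{3}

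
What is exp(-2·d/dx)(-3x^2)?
- 3 x^{2} + 12 x - 12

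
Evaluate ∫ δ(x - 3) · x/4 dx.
\frac{3}{4}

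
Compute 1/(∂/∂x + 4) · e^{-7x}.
- \frac{e^{- 7 x}}{3}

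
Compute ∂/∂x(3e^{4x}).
12 e^{4 x}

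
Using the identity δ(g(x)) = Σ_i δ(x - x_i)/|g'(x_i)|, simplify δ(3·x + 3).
\frac{\delta(x + 1)}{3}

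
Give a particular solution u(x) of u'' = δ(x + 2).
\frac{|x + 2|}{2}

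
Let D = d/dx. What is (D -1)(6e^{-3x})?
- 24 e^{- 3 x}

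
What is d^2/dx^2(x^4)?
12 x^{2}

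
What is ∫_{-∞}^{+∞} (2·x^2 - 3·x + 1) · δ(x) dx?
1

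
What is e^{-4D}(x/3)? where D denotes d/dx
\frac{x}{3} - \frac{4}{3}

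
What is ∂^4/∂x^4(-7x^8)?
- 11760 x^{4}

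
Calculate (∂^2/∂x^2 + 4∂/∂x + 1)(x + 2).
x + 6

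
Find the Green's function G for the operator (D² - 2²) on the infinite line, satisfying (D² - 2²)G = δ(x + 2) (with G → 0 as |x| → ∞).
-\frac{e^{-2|x + 2|}}{4}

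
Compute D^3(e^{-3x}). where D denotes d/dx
- 27 e^{- 3 x}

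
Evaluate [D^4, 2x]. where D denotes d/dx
8D^{3}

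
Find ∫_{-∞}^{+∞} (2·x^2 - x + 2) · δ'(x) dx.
1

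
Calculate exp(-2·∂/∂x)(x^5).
x^{5} - 10 x^{4} + 40 x^{3} - 80 x^{2} + 80 x - 32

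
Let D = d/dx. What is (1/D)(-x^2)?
- \frac{x^{3}}{3}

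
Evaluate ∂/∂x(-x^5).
- 5 x^{4}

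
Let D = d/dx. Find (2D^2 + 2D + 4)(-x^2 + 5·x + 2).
- 4 x^{2} + 16 x + 14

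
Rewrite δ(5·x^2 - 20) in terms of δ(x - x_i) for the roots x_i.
\frac{\delta(x - 2) + \delta(x + 2)}{20}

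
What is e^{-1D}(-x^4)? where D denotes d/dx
- x^{4} + 4 x^{3} - 6 x^{2} + 4 x - 1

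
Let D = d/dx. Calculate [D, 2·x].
2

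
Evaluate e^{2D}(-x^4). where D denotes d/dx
- x^{4} - 8 x^{3} - 24 x^{2} - 32 x - 16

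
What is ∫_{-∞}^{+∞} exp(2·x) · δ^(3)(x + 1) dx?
- \frac{8}{e^{2}}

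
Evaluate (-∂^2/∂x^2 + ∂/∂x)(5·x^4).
20 x^{2} \left(x - 3\right)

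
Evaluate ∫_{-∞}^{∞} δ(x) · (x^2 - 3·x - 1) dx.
-1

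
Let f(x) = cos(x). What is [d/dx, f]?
- \sin{\left(x \right)}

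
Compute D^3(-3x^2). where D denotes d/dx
0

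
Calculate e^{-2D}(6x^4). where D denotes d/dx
6 x^{4} - 48 x^{3} + 144 x^{2} - 192 x + 96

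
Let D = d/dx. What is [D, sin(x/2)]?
\frac{\cos{\left(\frac{x}{2} \right)}}{2}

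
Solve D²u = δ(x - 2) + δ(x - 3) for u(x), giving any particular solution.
\frac{|x - 2|}{2} + \frac{|x - 3|}{2}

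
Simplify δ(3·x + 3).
\frac{\delta(x + 1)}{3}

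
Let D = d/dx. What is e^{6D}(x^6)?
x^{6} + 36 x^{5} + 540 x^{4} + 4320 x^{3} + 19440 x^{2} + 46656 x + 46656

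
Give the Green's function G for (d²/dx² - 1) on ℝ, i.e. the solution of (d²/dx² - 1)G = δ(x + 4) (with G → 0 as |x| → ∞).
-\frac{e^{-|x + 4|}}{2}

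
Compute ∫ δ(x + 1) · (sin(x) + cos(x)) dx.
- \sin{\left(1 \right)} + \cos{\left(1 \right)}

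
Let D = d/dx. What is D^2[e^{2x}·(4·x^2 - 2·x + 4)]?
\left(16 x^{2} + 24 x + 16\right) e^{2 x}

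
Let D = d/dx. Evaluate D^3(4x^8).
1344 x^{5}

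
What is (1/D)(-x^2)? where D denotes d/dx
- \frac{x^{3}}{3}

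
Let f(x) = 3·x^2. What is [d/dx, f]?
6 x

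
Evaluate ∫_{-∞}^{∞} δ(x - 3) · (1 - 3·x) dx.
-8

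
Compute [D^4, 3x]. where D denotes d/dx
12D^{3}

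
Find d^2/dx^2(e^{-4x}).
16 e^{- 4 x}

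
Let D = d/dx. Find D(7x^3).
21 x^{2}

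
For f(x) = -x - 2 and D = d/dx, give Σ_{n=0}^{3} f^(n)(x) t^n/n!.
- t - x - 2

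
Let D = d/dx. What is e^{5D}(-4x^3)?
- 4 x^{3} - 60 x^{2} - 300 x - 500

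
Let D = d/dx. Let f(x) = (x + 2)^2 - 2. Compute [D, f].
2 x + 4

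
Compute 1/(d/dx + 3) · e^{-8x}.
- \frac{e^{- 8 x}}{5}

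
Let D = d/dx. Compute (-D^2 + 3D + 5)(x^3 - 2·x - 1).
5 x^{3} + 9 x^{2} - 16 x - 11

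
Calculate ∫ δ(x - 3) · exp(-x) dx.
e^{-3}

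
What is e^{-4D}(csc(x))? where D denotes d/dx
\csc{\left(x - 4 \right)}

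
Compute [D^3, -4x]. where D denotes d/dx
-12D^{2}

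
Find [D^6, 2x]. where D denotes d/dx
12D^{5}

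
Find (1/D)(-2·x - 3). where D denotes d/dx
- x^{2} - 3 x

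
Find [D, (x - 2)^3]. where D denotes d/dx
3 \left(x - 2\right)^{2}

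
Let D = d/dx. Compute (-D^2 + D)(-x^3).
3 x \left(2 - x\right)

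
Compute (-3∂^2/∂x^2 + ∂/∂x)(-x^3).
3 x \left(6 - x\right)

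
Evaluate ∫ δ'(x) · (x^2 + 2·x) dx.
-2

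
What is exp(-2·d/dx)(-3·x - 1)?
5 - 3 x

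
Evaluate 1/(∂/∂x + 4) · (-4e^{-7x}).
\frac{4 e^{- 7 x}}{3}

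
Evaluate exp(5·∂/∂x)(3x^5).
3 x^{5} + 75 x^{4} + 750 x^{3} + 3750 x^{2} + 9375 x + 9375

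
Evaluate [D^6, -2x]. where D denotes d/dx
-12D^{5}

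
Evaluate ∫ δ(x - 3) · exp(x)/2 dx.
\frac{e^{3}}{2}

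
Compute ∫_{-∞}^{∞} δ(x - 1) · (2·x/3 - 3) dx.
- \frac{7}{3}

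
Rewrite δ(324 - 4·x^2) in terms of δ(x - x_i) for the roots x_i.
\frac{\delta(x - 9) + \delta(x + 9)}{72}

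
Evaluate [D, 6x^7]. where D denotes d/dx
42 x^{6}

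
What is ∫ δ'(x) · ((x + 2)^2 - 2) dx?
-4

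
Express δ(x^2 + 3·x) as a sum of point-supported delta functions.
\frac{\delta(x + 3) + \delta(x)}{3}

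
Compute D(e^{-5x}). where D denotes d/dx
- 5 e^{- 5 x}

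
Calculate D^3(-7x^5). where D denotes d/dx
- 420 x^{2}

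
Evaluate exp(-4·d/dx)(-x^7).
- x^{7} + 28 x^{6} - 336 x^{5} + 2240 x^{4} - 8960 x^{3} + 21504 x^{2} - 28672 x + 16384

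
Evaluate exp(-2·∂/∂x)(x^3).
x^{3} - 6 x^{2} + 12 x - 8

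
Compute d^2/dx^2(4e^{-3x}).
36 e^{- 3 x}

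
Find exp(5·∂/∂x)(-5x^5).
- 5 x^{5} - 125 x^{4} - 1250 x^{3} - 6250 x^{2} - 15625 x - 15625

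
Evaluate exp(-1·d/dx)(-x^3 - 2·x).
- x^{3} + 3 x^{2} - 5 x + 3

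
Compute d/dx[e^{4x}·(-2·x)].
\left(- 8 x - 2\right) e^{4 x}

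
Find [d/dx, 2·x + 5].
2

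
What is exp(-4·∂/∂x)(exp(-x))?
e^{4 - x}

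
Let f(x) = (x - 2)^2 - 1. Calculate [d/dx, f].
2 x - 4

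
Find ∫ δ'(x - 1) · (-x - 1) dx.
1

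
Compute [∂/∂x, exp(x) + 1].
e^{x}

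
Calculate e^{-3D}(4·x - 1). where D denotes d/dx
4 x - 13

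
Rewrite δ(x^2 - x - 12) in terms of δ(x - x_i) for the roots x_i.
\frac{\delta(x + 3) + \delta(x - 4)}{7}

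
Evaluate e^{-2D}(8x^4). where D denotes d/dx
8 x^{4} - 64 x^{3} + 192 x^{2} - 256 x + 128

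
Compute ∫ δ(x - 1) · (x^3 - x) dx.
0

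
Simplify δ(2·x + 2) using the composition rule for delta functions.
\frac{\delta(x + 1)}{2}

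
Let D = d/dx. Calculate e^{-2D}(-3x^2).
- 3 x^{2} + 12 x - 12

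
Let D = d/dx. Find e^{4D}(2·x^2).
2 x^{2} + 16 x + 32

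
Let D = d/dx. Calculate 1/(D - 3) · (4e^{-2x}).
- \frac{4 e^{- 2 x}}{5}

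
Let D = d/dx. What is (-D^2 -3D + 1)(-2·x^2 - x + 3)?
- 2 x^{2} + 11 x + 10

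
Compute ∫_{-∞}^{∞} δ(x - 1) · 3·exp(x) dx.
3 e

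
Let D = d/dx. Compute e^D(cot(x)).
\cot{\left(x + 1 \right)}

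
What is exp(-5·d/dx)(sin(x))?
\sin{\left(x - 5 \right)}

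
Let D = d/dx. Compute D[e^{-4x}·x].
\left(1 - 4 x\right) e^{- 4 x}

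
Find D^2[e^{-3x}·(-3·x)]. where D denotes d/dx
9 \left(2 - 3 x\right) e^{- 3 x}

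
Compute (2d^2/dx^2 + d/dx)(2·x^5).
10 x^{3} \left(x + 8\right)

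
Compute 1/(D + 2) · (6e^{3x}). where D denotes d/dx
\frac{6 e^{3 x}}{5}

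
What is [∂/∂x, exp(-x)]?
- e^{- x}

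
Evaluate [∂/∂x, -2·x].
-2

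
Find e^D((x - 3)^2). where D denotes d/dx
x^{2} - 4 x + 4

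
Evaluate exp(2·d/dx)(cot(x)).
\cot{\left(x + 2 \right)}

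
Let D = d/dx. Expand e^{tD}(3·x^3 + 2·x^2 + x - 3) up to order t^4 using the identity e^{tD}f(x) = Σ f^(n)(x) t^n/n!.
3 t^{3} + t^{2} \left(9 x + 2\right) + t \left(9 x^{2} + 4 x + 1\right) + 3 x^{3} + 2 x^{2} + x - 3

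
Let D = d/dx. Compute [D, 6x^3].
18 x^{2}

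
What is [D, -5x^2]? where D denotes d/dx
- 10 x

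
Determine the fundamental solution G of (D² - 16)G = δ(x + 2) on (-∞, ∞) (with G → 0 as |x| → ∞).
-\frac{e^{-4|x + 2|}}{8}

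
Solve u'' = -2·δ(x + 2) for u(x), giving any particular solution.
-|x + 2|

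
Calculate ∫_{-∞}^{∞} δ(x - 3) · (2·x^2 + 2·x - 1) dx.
23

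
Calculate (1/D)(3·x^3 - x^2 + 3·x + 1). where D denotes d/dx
\frac{3 x^{4}}{4} - \frac{x^{3}}{3} + \frac{3 x^{2}}{2} + x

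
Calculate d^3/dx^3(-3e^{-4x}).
192 e^{- 4 x}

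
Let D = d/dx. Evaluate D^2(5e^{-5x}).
125 e^{- 5 x}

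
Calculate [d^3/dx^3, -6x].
-18\frac{d^{2}}{dx^{2}}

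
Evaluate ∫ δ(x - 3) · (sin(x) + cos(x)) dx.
\cos{\left(3 \right)} + \sin{\left(3 \right)}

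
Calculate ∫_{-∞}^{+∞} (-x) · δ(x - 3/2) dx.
- \frac{3}{2}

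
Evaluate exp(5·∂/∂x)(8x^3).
8 x^{3} + 120 x^{2} + 600 x + 1000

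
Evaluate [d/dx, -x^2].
- 2 x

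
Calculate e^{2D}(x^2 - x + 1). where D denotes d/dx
x^{2} + 3 x + 3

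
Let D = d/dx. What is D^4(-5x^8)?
- 8400 x^{4}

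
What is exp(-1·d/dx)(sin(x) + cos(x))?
\sqrt{2} \cos{\left(- x + \frac{\pi}{4} + 1 \right)}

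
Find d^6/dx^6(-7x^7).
- 35280 x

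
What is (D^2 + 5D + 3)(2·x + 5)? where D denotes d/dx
6 x + 25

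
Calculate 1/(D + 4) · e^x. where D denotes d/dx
\frac{e^{x}}{5}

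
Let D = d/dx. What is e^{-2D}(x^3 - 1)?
x^{3} - 6 x^{2} + 12 x - 9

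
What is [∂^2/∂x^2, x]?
2\frac{d}{dx}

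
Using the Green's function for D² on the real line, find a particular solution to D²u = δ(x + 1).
\frac{|x + 1|}{2}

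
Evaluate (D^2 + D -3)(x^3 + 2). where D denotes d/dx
- 3 x^{3} + 3 x^{2} + 6 x - 6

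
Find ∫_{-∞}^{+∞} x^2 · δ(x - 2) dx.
4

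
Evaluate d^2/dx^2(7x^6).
210 x^{4}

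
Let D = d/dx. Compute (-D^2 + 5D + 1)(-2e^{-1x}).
10 e^{- x}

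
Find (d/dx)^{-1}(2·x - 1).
x^{2} - x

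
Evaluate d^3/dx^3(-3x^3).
-18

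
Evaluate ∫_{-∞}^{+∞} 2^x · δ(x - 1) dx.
2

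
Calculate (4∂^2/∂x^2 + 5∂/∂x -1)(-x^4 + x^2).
x^{4} - 20 x^{3} - 49 x^{2} + 10 x + 8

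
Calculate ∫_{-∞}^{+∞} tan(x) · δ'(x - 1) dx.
- \tan^{2}{\left(1 \right)} - 1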